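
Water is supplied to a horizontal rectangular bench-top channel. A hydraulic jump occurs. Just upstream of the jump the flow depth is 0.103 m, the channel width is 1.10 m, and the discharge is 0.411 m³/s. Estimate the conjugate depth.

y₂ = 0.477 m

q = Q/b = 0.411/1.10 = 0.374 m²/s; V₁ = q/y₁ = 3.63 m/s. Fr₁ = V₁/√(g·y₁) = 3.61.
By Bélanger, y₂/y₁ = ½[√(1 + 8Fr₁²) − 1] = ½[√105.2 − 1] = 4.63.
y₂ = 4.63 × 0.103 = 0.477 m.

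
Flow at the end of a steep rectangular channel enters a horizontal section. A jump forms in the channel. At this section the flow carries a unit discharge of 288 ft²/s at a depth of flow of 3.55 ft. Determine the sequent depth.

y₂ = 36.4 ft

V₁ = q/y₁ = 288/3.55 = 81.1 ft/s. Fr₁ = V₁/√(g·y₁) = 81.1/√(32.2×3.55) = 7.59.
Sequent-depth ratio: y₂/y₁ = ½[√(1 + 8Fr₁²) − 1] = ½[√461.6 − 1] = 10.2.
y₂ = 10.2 × 3.55 = 36.4 ft.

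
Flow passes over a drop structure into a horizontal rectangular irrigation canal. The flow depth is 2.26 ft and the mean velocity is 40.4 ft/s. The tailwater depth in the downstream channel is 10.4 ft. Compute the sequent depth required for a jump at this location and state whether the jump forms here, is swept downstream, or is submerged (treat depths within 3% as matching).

y₂ = 14.0 ft; the jump is swept downstream

Fr₁ = V₁/√(g·y₁) = 40.4/√(32.2×2.26) = 4.74.
From the momentum equation for a rectangular channel, y₂/y₁ = ½[√(1 + 8Fr₁²) − 1] = ½[√180.4 − 1] = 6.22.
y₂ = 6.22 × 2.26 = 14.0 ft.
Tailwater y_tw = 10.4 ft: y_tw < y₂, so the jump is swept downstream.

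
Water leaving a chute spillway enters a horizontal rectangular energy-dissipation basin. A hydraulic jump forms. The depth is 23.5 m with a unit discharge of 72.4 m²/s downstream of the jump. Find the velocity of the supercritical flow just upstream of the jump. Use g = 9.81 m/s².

V₁ = 40.3 m/s

V₂ = q/y₂ = 72.4/23.5 = 3.08 m/s; Fr₂ = V₂/√(g·y₂) = 0.203.
Applying the sequent-depth relation in reverse, y₁/y₂ = ½[√(1 + 8Fr₂²) − 1] = ½[√1.329 − 1] = 0.0765.
y₁ = 0.0765 × 23.5 = 1.80 m.
V₁ = q/y₁ = 72.4/1.80 = 40.3 m/s.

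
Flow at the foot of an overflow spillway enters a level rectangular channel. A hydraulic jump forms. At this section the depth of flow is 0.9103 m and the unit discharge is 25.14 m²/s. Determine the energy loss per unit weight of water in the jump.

ΔE = 28.09 m

V₁ = q/y₁ = 25.14/0.9103 = 27.62 m/s. Fr₁ = V₁/√(g·y₁) = 27.62/√(9.81×0.9103) = 9.242.
Sequent-depth ratio: y₂/y₁ = ½[√(1 + 8Fr₁²) − 1] = ½[√684.28 − 1] = 12.58.
y₂ = 12.58 × 0.9103 = 11.45 m.
Head loss: ΔE = (y₂ − y₁)³/(4y₁y₂) = (11.45 − 0.9103)³/(4×0.9103×11.45) = 1171/41.70 = 28.09 m.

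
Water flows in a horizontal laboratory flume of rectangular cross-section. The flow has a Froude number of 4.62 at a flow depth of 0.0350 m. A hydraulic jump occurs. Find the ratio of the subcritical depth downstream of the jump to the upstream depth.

Fr₁ = 4.62 (given).
Sequent-depth ratio: y₂/y₁ = ½[√(1 + 8Fr₁²) − 1] = ½[√171.8 − 1] = 6.05.

y₂/y₁ = 6.05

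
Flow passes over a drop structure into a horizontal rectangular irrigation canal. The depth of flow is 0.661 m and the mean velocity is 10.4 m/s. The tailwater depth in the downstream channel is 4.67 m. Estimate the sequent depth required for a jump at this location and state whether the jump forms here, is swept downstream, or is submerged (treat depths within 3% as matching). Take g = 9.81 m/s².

y₂ = 3.50 m; the jump is submerged

Fr₁ = V₁/√(g·y₁) = 10.4/√(9.81×0.661) = 4.08.
Conjugate-depth relation: y₂/y₁ = ½[√(1 + 8Fr₁²) − 1] = ½[√134.4 − 1] = 5.30.
y₂ = 5.30 × 0.661 = 3.50 m.
Tailwater y_tw = 4.67 m: y_tw > y₂, so the jump is submerged.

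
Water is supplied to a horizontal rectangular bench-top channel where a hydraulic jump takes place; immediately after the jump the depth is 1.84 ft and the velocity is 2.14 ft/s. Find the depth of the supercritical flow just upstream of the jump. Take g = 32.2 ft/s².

Fr₂ = V₂/√(g·y₂) = 2.14/√(32.2×1.84) = 0.278.
From the momentum equation (using Fr₂), y₁/y₂ = ½[√(1 + 8Fr₂²) − 1] = ½[√1.618 − 1] = 0.136.
y₁ = 0.136 × 1.84 = 0.250 ft.

y₁ = 0.250 ft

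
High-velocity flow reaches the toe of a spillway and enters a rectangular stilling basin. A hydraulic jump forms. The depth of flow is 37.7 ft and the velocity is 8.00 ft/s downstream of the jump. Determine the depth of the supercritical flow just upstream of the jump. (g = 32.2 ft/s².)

y₁ = 3.63 ft

Fr₂ = V₂/√(g·y₂) = 8.00/√(32.2×37.7) = 0.230.
Since the conjugate-depth ratio holds either way, y₁/y₂ = ½[√(1 + 8Fr₂²) − 1] = ½[√1.422 − 1] = 0.0962.
y₁ = 0.0962 × 37.7 = 3.63 ft.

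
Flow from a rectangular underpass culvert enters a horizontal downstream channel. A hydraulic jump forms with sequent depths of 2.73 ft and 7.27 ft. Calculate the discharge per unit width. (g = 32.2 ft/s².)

q = 56.5 ft²/s

For a rectangular channel the momentum equation gives q² = ½·g·y₁·y₂·(y₁ + y₂) = ½×32.2×2.73×7.27×10.0 = 3195.
q = √3195 = 56.5 ft²/s.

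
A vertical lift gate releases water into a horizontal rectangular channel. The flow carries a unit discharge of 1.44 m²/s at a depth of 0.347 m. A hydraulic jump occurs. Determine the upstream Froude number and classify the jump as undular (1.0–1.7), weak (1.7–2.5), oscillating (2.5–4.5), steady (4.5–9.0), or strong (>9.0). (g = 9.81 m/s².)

V₁ = q/y₁ = 1.44/0.347 = 4.15 m/s. Fr₁ = V₁/√(g·y₁) = 4.15/√(9.81×0.347) = 2.25.
Fr₁ = 2.25 lies in the weak range.

Fr₁ = 2.25; weak jump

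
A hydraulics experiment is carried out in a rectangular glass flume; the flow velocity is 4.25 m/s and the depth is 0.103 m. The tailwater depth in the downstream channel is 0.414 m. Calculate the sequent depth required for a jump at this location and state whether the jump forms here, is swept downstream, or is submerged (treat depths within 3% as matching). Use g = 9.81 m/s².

Fr₁ = V₁/√(g·y₁) = 4.25/√(9.81×0.103) = 4.23.
Sequent-depth ratio: y₂/y₁ = ½[√(1 + 8Fr₁²) − 1] = ½[√144.0 − 1] = 5.50.
y₂ = 5.50 × 0.103 = 0.567 m.
Tailwater y_tw = 0.414 m: y_tw < y₂, so the jump is swept downstream.

y₂ = 0.567 m; the jump is swept downstream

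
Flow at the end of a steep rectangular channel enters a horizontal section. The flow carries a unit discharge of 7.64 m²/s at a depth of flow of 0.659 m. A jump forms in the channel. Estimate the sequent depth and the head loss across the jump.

V₁ = q/y₁ = 7.64/0.659 = 11.6 m/s. Fr₁ = V₁/√(g·y₁) = 11.6/√(9.81×0.659) = 4.56.
By Bélanger, y₂/y₁ = ½[√(1 + 8Fr₁²) − 1] = ½[√167.3 − 1] = 5.97.
y₂ = 5.97 × 0.659 = 3.93 m.
Head loss: ΔE = (y₂ − y₁)³/(4y₁y₂) = (3.93 − 0.659)³/(4×0.659×3.93) = 35.1/10.4 = 3.38 m.

y₂ = 3.93 m; ΔE = 3.38 m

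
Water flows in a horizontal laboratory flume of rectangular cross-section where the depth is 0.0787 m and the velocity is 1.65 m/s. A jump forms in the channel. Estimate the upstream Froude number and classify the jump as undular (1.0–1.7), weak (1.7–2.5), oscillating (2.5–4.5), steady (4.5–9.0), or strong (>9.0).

Fr₁ = V₁/√(g·y₁) = 1.65/√(9.81×0.0787) = 1.88.
Fr₁ = 1.88 lies in the weak range.

Fr₁ = 1.88; weak jump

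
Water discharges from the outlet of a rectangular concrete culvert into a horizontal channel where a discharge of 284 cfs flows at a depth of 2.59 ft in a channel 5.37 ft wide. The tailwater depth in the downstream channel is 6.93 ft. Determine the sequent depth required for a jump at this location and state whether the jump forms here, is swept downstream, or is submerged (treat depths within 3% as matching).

q = Q/b = 284/5.37 = 52.9 ft²/s; V₁ = q/y₁ = 20.4 ft/s. Fr₁ = V₁/√(g·y₁) = 2.24.
By Bélanger, y₂/y₁ = ½[√(1 + 8Fr₁²) − 1] = ½[√41.00 − 1] = 2.70.
y₂ = 2.70 × 2.59 = 7.00 ft.
Tailwater y_tw = 6.93 ft: y_tw ≈ y₂, so the jump forms here.

y₂ = 7.00 ft; the jump forms here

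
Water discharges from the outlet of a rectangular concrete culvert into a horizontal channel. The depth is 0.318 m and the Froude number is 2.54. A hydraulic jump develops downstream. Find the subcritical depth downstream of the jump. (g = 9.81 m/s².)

y₂ = 0.994 m

Fr₁ = 2.54 (given).
Bélanger equation: y₂/y₁ = ½[√(1 + 8Fr₁²) − 1] = ½[√52.61 − 1] = 3.13.
y₂ = 3.13 × 0.318 = 0.994 m.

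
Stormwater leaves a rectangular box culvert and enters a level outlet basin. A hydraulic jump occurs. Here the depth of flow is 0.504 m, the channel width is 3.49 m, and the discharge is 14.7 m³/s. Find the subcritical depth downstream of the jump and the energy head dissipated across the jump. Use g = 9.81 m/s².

y₂ = 2.44 m; ΔE = 1.47 m

q = Q/b = 14.7/3.49 = 4.21 m²/s; V₁ = q/y₁ = 8.36 m/s. Fr₁ = V₁/√(g·y₁) = 3.76.
Conjugate-depth relation: y₂/y₁ = ½[√(1 + 8Fr₁²) − 1] = ½[√114.0 − 1] = 4.84.
y₂ = 4.84 × 0.504 = 2.44 m.
Head loss: ΔE = (y₂ − y₁)³/(4y₁y₂) = (2.44 − 0.504)³/(4×0.504×2.44) = 7.24/4.92 = 1.47 m.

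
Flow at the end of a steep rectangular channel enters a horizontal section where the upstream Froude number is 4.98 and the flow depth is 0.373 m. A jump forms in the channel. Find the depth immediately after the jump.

Fr₁ = 4.98 (given).
From the momentum equation for a rectangular channel, y₂/y₁ = ½[√(1 + 8Fr₁²) − 1] = ½[√199.4 − 1] = 6.56.
y₂ = 6.56 × 0.373 = 2.45 m.

y₂ = 2.45 m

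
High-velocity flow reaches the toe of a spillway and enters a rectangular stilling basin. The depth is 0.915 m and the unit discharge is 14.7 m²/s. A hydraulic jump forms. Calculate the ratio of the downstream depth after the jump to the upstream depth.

y₂/y₁ = 7.10

V₁ = q/y₁ = 14.7/0.915 = 16.1 m/s. Fr₁ = V₁/√(g·y₁) = 16.1/√(9.81×0.915) = 5.36.
Conjugate-depth relation: y₂/y₁ = ½[√(1 + 8Fr₁²) − 1] = ½[√231.0 − 1] = 7.10.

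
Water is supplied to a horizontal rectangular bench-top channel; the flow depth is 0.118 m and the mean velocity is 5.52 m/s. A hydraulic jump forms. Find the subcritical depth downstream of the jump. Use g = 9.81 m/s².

Fr₁ = V₁/√(g·y₁) = 5.52/√(9.81×0.118) = 5.13.
Conjugate-depth relation: y₂/y₁ = ½[√(1 + 8Fr₁²) − 1] = ½[√211.6 − 1] = 6.77.
y₂ = 6.77 × 0.118 = 0.799 m.

y₂ = 0.799 m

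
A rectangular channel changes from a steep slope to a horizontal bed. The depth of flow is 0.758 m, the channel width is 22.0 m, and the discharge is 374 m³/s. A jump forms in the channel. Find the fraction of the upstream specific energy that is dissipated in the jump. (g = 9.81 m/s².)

q = Q/b = 374/22.0 = 17.0 m²/s; V₁ = q/y₁ = 22.4 m/s. Fr₁ = V₁/√(g·y₁) = 8.22.
From the momentum equation for a rectangular channel, y₂/y₁ = ½[√(1 + 8Fr₁²) − 1] = ½[√542.1 − 1] = 11.1.
y₂ = 11.1 × 0.758 = 8.45 m.
E₁ = y₁ + V₁²/2g = 26.4 m. ΔE = (y₂ − y₁)³/(4y₁y₂) = 17.7 m. ΔE/E₁ = 17.7/26.4 = 0.672.

ΔE/E₁ = 0.672 (67.2%)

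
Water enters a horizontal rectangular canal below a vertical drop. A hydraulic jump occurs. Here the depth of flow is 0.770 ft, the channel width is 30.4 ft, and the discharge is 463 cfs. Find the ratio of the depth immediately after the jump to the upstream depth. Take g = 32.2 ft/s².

q = Q/b = 463/30.4 = 15.2 ft²/s; V₁ = q/y₁ = 19.8 ft/s. Fr₁ = V₁/√(g·y₁) = 3.97.
Sequent-depth ratio: y₂/y₁ = ½[√(1 + 8Fr₁²) − 1] = ½[√127.2 − 1] = 5.14.

y₂/y₁ = 5.14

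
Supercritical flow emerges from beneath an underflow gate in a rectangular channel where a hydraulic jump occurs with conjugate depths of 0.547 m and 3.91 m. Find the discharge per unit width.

q = 6.84 m²/s

For a rectangular channel the momentum equation gives q² = ½·g·y₁·y₂·(y₁ + y₂) = ½×9.81×0.547×3.91×4.46 = 46.8.
q = √46.8 = 6.84 m²/s.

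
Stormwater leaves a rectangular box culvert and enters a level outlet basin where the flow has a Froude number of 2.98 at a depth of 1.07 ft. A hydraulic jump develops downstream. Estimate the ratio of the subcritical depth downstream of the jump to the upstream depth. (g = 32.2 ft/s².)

y₂/y₁ = 3.74

Fr₁ = 2.98 (given).
From the momentum equation for a rectangular channel, y₂/y₁ = ½[√(1 + 8Fr₁²) − 1] = ½[√72.04 − 1] = 3.74.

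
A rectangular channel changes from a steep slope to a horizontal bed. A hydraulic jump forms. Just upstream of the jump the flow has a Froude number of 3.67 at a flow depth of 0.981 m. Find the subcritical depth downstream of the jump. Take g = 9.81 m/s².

y₂ = 4.62 m

Fr₁ = 3.67 (given).
By Bélanger, y₂/y₁ = ½[√(1 + 8Fr₁²) − 1] = ½[√108.8 − 1] = 4.71.
y₂ = 4.71 × 0.981 = 4.62 m.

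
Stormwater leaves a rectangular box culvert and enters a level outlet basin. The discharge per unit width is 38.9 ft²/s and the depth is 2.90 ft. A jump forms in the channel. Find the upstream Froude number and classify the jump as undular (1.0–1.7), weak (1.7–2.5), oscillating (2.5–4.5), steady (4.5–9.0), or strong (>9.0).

Fr₁ = 1.39; undular jump

V₁ = q/y₁ = 38.9/2.90 = 13.4 ft/s. Fr₁ = V₁/√(g·y₁) = 13.4/√(32.2×2.90) = 1.39.
Fr₁ = 1.39 lies in the undular range.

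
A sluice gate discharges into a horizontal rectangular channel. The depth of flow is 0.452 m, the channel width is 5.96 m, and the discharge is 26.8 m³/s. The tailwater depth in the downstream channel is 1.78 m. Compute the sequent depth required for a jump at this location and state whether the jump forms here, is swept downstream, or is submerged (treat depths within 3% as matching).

q = Q/b = 26.8/5.96 = 4.50 m²/s; V₁ = q/y₁ = 9.95 m/s. Fr₁ = V₁/√(g·y₁) = 4.72.
By Bélanger, y₂/y₁ = ½[√(1 + 8Fr₁²) − 1] = ½[√179.6 − 1] = 6.20.
y₂ = 6.20 × 0.452 = 2.80 m.
Tailwater y_tw = 1.78 m: y_tw < y₂, so the jump is swept downstream.

y₂ = 2.80 m; the jump is swept downstream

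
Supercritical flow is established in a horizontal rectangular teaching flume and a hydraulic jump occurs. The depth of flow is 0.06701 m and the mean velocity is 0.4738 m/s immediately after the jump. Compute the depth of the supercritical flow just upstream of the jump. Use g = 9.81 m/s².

y₁ = 0.03122 m

Fr₂ = V₂/√(g·y₂) = 0.4738/√(9.81×0.06701) = 0.5844.
From the momentum equation (using Fr₂), y₁/y₂ = ½[√(1 + 8Fr₂²) − 1] = ½[√3.7319 − 1] = 0.4659.
y₁ = 0.4659 × 0.06701 = 0.03122 m.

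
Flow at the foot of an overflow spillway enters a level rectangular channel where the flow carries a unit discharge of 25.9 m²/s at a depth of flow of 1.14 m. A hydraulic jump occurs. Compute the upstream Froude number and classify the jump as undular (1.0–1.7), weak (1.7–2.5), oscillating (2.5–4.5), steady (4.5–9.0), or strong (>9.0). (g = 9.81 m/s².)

Fr₁ = 6.79; steady jump

V₁ = q/y₁ = 25.9/1.14 = 22.7 m/s. Fr₁ = V₁/√(g·y₁) = 22.7/√(9.81×1.14) = 6.79.
Fr₁ = 6.79 lies in the steady range.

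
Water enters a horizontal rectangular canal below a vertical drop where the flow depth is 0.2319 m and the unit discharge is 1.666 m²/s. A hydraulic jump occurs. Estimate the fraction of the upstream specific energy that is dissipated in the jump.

V₁ = q/y₁ = 1.666/0.2319 = 7.184 m/s. Fr₁ = V₁/√(g·y₁) = 7.184/√(9.81×0.2319) = 4.763.
Sequent-depth ratio: y₂/y₁ = ½[√(1 + 8Fr₁²) − 1] = ½[√182.50 − 1] = 6.255.
y₂ = 6.255 × 0.2319 = 1.450 m.
E₁ = y₁ + V₁²/2g = 2.862 m. ΔE = (y₂ − y₁)³/(4y₁y₂) = 1.345 m. ΔE/E₁ = 1.345/2.862 = 0.470.

ΔE/E₁ = 0.470 (47.0%)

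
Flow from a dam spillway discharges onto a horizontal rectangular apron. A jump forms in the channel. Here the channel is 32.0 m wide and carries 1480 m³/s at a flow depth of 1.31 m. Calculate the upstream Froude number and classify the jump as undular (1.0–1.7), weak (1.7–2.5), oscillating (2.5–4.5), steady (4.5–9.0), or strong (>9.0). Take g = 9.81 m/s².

Fr₁ = 9.85; strong jump

q = Q/b = 1480/32.0 = 46.2 m²/s; V₁ = q/y₁ = 35.3 m/s. Fr₁ = V₁/√(g·y₁) = 9.85.
Fr₁ = 9.85 lies in the strong range.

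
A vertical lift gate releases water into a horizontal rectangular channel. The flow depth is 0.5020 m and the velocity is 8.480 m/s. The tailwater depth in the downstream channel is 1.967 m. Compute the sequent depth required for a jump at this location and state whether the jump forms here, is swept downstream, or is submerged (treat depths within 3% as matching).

Fr₁ = V₁/√(g·y₁) = 8.480/√(9.81×0.5020) = 3.821.
Conjugate-depth relation: y₂/y₁ = ½[√(1 + 8Fr₁²) − 1] = ½[√117.82 − 1] = 4.927.
y₂ = 4.927 × 0.5020 = 2.473 m.
Tailwater y_tw = 1.967 m: y_tw < y₂, so the jump is swept downstream.

y₂ = 2.473 m; the jump is swept downstream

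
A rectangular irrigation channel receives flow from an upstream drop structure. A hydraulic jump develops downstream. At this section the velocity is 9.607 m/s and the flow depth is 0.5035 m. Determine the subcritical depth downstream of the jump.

y₂ = 2.837 m

Fr₁ = V₁/√(g·y₁) = 9.607/√(9.81×0.5035) = 4.323.
Bélanger equation: y₂/y₁ = ½[√(1 + 8Fr₁²) − 1] = ½[√150.48 − 1] = 5.634.
y₂ = 5.634 × 0.5035 = 2.837 m.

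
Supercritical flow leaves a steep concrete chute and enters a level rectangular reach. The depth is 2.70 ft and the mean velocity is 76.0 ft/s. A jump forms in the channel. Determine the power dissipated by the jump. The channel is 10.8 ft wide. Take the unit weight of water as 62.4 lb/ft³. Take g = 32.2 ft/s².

P = 15551 hp

Fr₁ = V₁/√(g·y₁) = 76.0/√(32.2×2.70) = 8.15.
Bélanger equation: y₂/y₁ = ½[√(1 + 8Fr₁²) − 1] = ½[√532.5 − 1] = 11.0.
y₂ = 11.0 × 2.70 = 29.8 ft.
q = V₁·y₁ = 76.0 × 2.70 = 205 ft²/s. V₂ = q/y₂ = 205/29.8 = 6.89 ft/s. E₁ = y₁ + V₁²/2g = 92.4 ft; E₂ = y₂ + V₂²/2g = 30.5 ft. ΔE = E₁ − E₂ = 61.9 ft.
Q = q·b = 205 × 10.8 = 2216 cfs. P = γ·Q·ΔE/550 = 62.4 × 2216 × 61.9 / 550 = 15551 hp.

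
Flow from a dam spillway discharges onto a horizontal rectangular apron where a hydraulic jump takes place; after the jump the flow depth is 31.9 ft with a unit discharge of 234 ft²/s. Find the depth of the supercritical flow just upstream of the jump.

V₂ = q/y₂ = 234/31.9 = 7.34 ft/s; Fr₂ = V₂/√(g·y₂) = 0.229.
Since the conjugate-depth ratio holds either way, y₁/y₂ = ½[√(1 + 8Fr₂²) − 1] = ½[√1.419 − 1] = 0.0956.
y₁ = 0.0956 × 31.9 = 3.05 ft.

y₁ = 3.05 ft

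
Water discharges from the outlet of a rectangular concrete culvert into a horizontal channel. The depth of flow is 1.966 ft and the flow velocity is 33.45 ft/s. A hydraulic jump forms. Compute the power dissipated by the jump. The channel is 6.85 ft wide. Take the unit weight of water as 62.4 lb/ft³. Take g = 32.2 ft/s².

P = 409.5 hp

Fr₁ = V₁/√(g·y₁) = 33.45/√(32.2×1.966) = 4.204.
Bélanger equation: y₂/y₁ = ½[√(1 + 8Fr₁²) − 1] = ½[√142.40 − 1] = 5.467.
y₂ = 5.467 × 1.966 = 10.75 ft.
q = V₁·y₁ = 33.45 × 1.966 = 65.76 ft²/s. V₂ = q/y₂ = 65.76/10.75 = 6.119 ft/s. E₁ = y₁ + V₁²/2g = 19.34 ft; E₂ = y₂ + V₂²/2g = 11.33 ft. ΔE = E₁ − E₂ = 8.012 ft.
Q = q·b = 65.76 × 6.85 = 450.5 cfs. P = γ·Q·ΔE/550 = 62.4 × 450.5 × 8.012 / 550 = 409.5 hp.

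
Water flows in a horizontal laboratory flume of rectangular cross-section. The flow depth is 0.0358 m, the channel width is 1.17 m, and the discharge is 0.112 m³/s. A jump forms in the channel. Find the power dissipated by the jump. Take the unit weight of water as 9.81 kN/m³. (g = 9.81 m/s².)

q = Q/b = 0.112/1.17 = 0.0957 m²/s; V₁ = q/y₁ = 2.67 m/s. Fr₁ = V₁/√(g·y₁) = 4.51.
Sequent-depth ratio: y₂/y₁ = ½[√(1 + 8Fr₁²) − 1] = ½[√163.9 − 1] = 5.90.
y₂ = 5.90 × 0.0358 = 0.211 m.
V₂ = q/y₂ = 0.0957/0.211 = 0.453 m/s. E₁ = y₁ + V₁²/2g = 0.400 m; E₂ = y₂ + V₂²/2g = 0.222 m. ΔE = E₁ − E₂ = 0.179 m.
P = γ·Q·ΔE = 9.81 × 0.112 × 0.179 = 0.196 kW.

P = 0.196 kW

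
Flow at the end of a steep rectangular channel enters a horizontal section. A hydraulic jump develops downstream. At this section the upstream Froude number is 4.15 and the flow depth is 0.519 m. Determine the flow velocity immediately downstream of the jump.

Fr₁ = 4.15 (given).
From the momentum equation for a rectangular channel, y₂/y₁ = ½[√(1 + 8Fr₁²) − 1] = ½[√138.8 − 1] = 5.39.
y₂ = 5.39 × 0.519 = 2.80 m.
V₁ = Fr₁·√(g·y₁) = 4.15×√(9.81×0.519) = 9.36 m/s; q = V₁·y₁ = 4.86 m²/s.
V₂ = q/y₂ = 4.86/2.80 = 1.74 m/s.

V₂ = 1.74 m/s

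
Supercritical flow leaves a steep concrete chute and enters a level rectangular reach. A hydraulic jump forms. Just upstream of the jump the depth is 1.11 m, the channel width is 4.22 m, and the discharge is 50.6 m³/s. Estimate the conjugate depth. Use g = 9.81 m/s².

q = Q/b = 50.6/4.22 = 12.0 m²/s; V₁ = q/y₁ = 10.8 m/s. Fr₁ = V₁/√(g·y₁) = 3.27.
By Bélanger, y₂/y₁ = ½[√(1 + 8Fr₁²) − 1] = ½[√86.73 − 1] = 4.16.
y₂ = 4.16 × 1.11 = 4.61 m.

y₂ = 4.61 m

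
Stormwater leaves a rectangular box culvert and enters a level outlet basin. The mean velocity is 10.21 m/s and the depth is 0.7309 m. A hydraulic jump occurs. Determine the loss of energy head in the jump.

Fr₁ = V₁/√(g·y₁) = 10.21/√(9.81×0.7309) = 3.813.
Conjugate-depth relation: y₂/y₁ = ½[√(1 + 8Fr₁²) − 1] = ½[√117.31 − 1] = 4.915.
y₂ = 4.915 × 0.7309 = 3.593 m.
q = V₁·y₁ = 10.21 × 0.7309 = 7.462 m²/s. V₂ = q/y₂ = 7.462/3.593 = 2.077 m/s. E₁ = y₁ + V₁²/2g = 6.044 m; E₂ = y₂ + V₂²/2g = 3.813 m. ΔE = E₁ − E₂ = 2.231 m.

ΔE = 2.231 m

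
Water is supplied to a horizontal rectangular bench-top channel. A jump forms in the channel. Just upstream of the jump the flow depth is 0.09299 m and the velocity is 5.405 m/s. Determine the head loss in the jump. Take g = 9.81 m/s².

ΔE = 0.8565 m

Fr₁ = V₁/√(g·y₁) = 5.405/√(9.81×0.09299) = 5.659.
From the momentum equation for a rectangular channel, y₂/y₁ = ½[√(1 + 8Fr₁²) − 1] = ½[√257.20 − 1] = 7.519.
y₂ = 7.519 × 0.09299 = 0.6992 m.
Head loss: ΔE = (y₂ − y₁)³/(4y₁y₂) = (0.6992 − 0.09299)³/(4×0.09299×0.6992) = 0.2227/0.2601 = 0.8565 m.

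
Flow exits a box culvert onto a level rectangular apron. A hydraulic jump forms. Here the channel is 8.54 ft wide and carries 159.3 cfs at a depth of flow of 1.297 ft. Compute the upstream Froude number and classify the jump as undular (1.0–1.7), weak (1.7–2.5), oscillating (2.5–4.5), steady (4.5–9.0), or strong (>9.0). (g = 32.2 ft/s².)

Fr₁ = 2.225; weak jump

q = Q/b = 159.3/8.54 = 18.65 ft²/s; V₁ = q/y₁ = 14.38 ft/s. Fr₁ = V₁/√(g·y₁) = 2.225.
Fr₁ = 2.225 lies in the weak range.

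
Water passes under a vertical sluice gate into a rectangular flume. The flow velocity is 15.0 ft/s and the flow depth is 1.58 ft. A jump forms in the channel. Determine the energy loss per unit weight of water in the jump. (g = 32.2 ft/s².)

ΔE = 0.547 ft

Fr₁ = V₁/√(g·y₁) = 15.0/√(32.2×1.58) = 2.10.
Bélanger equation: y₂/y₁ = ½[√(1 + 8Fr₁²) − 1] = ½[√36.38 − 1] = 2.52.
y₂ = 2.52 × 1.58 = 3.97 ft.
q = V₁·y₁ = 15.0 × 1.58 = 23.7 ft²/s. V₂ = q/y₂ = 23.7/3.97 = 5.96 ft/s. E₁ = y₁ + V₁²/2g = 5.07 ft; E₂ = y₂ + V₂²/2g = 4.53 ft. ΔE = E₁ − E₂ = 0.547 ft.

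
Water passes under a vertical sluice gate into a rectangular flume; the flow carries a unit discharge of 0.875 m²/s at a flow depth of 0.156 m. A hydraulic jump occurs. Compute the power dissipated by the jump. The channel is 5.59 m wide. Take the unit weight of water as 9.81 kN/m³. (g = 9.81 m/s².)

V₁ = q/y₁ = 0.875/0.156 = 5.61 m/s. Fr₁ = V₁/√(g·y₁) = 5.61/√(9.81×0.156) = 4.53.
Sequent-depth ratio: y₂/y₁ = ½[√(1 + 8Fr₁²) − 1] = ½[√165.5 − 1] = 5.93.
y₂ = 5.93 × 0.156 = 0.925 m.
V₂ = q/y₂ = 0.875/0.925 = 0.946 m/s. E₁ = y₁ + V₁²/2g = 1.76 m; E₂ = y₂ + V₂²/2g = 0.971 m. ΔE = E₁ − E₂ = 0.789 m.
Q = q·b = 0.875 × 5.59 = 4.89 m³/s. P = γ·Q·ΔE = 9.81 × 4.89 × 0.789 = 37.8 kW.

P = 37.8 kW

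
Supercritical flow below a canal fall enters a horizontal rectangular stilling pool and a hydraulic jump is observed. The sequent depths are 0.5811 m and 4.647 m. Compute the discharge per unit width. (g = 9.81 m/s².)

q = 8.322 m²/s

For a rectangular channel the momentum equation gives q² = ½·g·y₁·y₂·(y₁ + y₂) = ½×9.81×0.5811×4.647×5.228 = 69.25.
q = √69.25 = 8.322 m²/s.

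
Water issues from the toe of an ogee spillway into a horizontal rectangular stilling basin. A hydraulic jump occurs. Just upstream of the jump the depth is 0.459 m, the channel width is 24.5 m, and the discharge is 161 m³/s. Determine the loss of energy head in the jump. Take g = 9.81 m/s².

ΔE = 6.62 m

q = Q/b = 161/24.5 = 6.57 m²/s; V₁ = q/y₁ = 14.3 m/s. Fr₁ = V₁/√(g·y₁) = 6.75.
Bélanger equation: y₂/y₁ = ½[√(1 + 8Fr₁²) − 1] = ½[√365.2 − 1] = 9.05.
y₂ = 9.05 × 0.459 = 4.16 m.
Head loss: ΔE = (y₂ − y₁)³/(4y₁y₂) = (4.16 − 0.459)³/(4×0.459×4.16) = 50.5/7.63 = 6.62 m.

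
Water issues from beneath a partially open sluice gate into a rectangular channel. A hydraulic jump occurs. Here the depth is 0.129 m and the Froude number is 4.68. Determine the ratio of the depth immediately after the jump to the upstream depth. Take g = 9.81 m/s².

Fr₁ = 4.68 (given).
Conjugate-depth relation: y₂/y₁ = ½[√(1 + 8Fr₁²) − 1] = ½[√176.2 − 1] = 6.14.

y₂/y₁ = 6.14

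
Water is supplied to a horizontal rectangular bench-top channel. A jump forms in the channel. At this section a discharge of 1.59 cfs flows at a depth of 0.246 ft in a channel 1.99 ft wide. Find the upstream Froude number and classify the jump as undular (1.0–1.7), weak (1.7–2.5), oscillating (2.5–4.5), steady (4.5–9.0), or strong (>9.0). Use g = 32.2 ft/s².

q = Q/b = 1.59/1.99 = 0.799 ft²/s; V₁ = q/y₁ = 3.25 ft/s. Fr₁ = V₁/√(g·y₁) = 1.15.
Fr₁ = 1.15 lies in the undular range.

Fr₁ = 1.15; undular jump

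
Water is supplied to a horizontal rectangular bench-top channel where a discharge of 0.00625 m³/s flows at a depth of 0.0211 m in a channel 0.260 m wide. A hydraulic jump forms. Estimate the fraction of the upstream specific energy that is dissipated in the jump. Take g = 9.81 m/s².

ΔE/E₁ = 0.176 (17.6%)

q = Q/b = 0.00625/0.260 = 0.0240 m²/s; V₁ = q/y₁ = 1.14 m/s. Fr₁ = V₁/√(g·y₁) = 2.50.
Bélanger equation: y₂/y₁ = ½[√(1 + 8Fr₁²) − 1] = ½[√51.16 − 1] = 3.08.
y₂ = 3.08 × 0.0211 = 0.0649 m.
E₁ = y₁ + V₁²/2g = 0.0873 m. ΔE = (y₂ − y₁)³/(4y₁y₂) = 0.0154 m. ΔE/E₁ = 0.0154/0.0873 = 0.176.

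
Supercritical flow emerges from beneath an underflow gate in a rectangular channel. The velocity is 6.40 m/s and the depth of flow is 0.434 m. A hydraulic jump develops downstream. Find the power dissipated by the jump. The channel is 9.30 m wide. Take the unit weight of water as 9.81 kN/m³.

P = 174 kW

Fr₁ = V₁/√(g·y₁) = 6.40/√(9.81×0.434) = 3.10.
From the momentum equation for a rectangular channel, y₂/y₁ = ½[√(1 + 8Fr₁²) − 1] = ½[√77.96 − 1] = 3.91.
y₂ = 3.91 × 0.434 = 1.70 m.
q = V₁·y₁ = 6.40 × 0.434 = 2.78 m²/s. V₂ = q/y₂ = 2.78/1.70 = 1.63 m/s. E₁ = y₁ + V₁²/2g = 2.52 m; E₂ = y₂ + V₂²/2g = 1.84 m. ΔE = E₁ − E₂ = 0.686 m.
Q = q·b = 2.78 × 9.30 = 25.8 m³/s. P = γ·Q·ΔE = 9.81 × 25.8 × 0.686 = 174 kW.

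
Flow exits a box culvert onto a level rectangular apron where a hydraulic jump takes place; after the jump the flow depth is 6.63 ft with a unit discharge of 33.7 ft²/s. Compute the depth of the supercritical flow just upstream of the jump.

V₂ = q/y₂ = 33.7/6.63 = 5.08 ft/s; Fr₂ = V₂/√(g·y₂) = 0.348.
The Bélanger relation is symmetric: y₁/y₂ = ½[√(1 + 8Fr₂²) − 1] = ½[√1.968 − 1] = 0.201.
y₁ = 0.201 × 6.63 = 1.34 ft.

y₁ = 1.34 ft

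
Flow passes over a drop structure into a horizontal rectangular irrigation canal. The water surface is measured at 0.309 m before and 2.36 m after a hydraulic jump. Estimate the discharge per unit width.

For a rectangular channel the momentum equation gives q² = ½·g·y₁·y₂·(y₁ + y₂) = ½×9.81×0.309×2.36×2.67 = 9.55.
q = √9.55 = 3.09 m²/s.

q = 3.09 m²/s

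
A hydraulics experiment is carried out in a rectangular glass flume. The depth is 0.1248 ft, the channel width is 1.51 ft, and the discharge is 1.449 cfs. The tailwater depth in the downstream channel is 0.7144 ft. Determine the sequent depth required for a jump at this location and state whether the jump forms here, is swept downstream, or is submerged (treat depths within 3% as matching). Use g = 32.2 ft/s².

y₂ = 0.6174 ft; the jump is submerged

q = Q/b = 1.449/1.51 = 0.9596 ft²/s; V₁ = q/y₁ = 7.689 ft/s. Fr₁ = V₁/√(g·y₁) = 3.836.
By Bélanger, y₂/y₁ = ½[√(1 + 8Fr₁²) − 1] = ½[√118.70 − 1] = 4.947.
y₂ = 4.947 × 0.1248 = 0.6174 ft.
Tailwater y_tw = 0.7144 ft: y_tw > y₂, so the jump is submerged.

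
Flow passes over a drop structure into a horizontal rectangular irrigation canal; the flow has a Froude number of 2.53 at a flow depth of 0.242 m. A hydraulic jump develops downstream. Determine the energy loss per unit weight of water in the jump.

ΔE = 0.183 m

Fr₁ = 2.53 (given).
Sequent-depth ratio: y₂/y₁ = ½[√(1 + 8Fr₁²) − 1] = ½[√52.21 − 1] = 3.11.
y₂ = 3.11 × 0.242 = 0.753 m.
V₁ = Fr₁·√(g·y₁) = 2.53×√(9.81×0.242) = 3.90 m/s; q = V₁·y₁ = 0.943 m²/s. V₂ = q/y₂ = 0.943/0.753 = 1.25 m/s. E₁ = y₁ + V₁²/2g = 1.02 m; E₂ = y₂ + V₂²/2g = 0.833 m. ΔE = E₁ − E₂ = 0.183 m.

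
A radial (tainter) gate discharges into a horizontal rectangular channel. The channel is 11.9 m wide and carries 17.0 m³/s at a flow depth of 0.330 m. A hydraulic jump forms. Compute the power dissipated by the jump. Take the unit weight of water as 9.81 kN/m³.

q = Q/b = 17.0/11.9 = 1.43 m²/s; V₁ = q/y₁ = 4.33 m/s. Fr₁ = V₁/√(g·y₁) = 2.41.
By Bélanger, y₂/y₁ = ½[√(1 + 8Fr₁²) − 1] = ½[√47.31 − 1] = 2.94.
y₂ = 2.94 × 0.330 = 0.970 m.
V₂ = q/y₂ = 1.43/0.970 = 1.47 m/s. E₁ = y₁ + V₁²/2g = 1.29 m; E₂ = y₂ + V₂²/2g = 1.08 m. ΔE = E₁ − E₂ = 0.205 m.
P = γ·Q·ΔE = 9.81 × 17.0 × 0.205 = 34.1 kW.

P = 34.1 kW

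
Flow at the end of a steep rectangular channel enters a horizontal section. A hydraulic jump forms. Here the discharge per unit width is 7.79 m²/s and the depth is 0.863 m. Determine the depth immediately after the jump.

y₂ = 3.38 m

V₁ = q/y₁ = 7.79/0.863 = 9.03 m/s. Fr₁ = V₁/√(g·y₁) = 9.03/√(9.81×0.863) = 3.10.
Conjugate-depth relation: y₂/y₁ = ½[√(1 + 8Fr₁²) − 1] = ½[√78.00 − 1] = 3.92.
y₂ = 3.92 × 0.863 = 3.38 m.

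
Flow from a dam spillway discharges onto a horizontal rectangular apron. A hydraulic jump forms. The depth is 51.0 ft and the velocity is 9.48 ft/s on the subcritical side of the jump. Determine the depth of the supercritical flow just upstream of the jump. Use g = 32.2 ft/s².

y₁ = 5.08 ft

Fr₂ = V₂/√(g·y₂) = 9.48/√(32.2×51.0) = 0.234.
From the momentum equation (using Fr₂), y₁/y₂ = ½[√(1 + 8Fr₂²) − 1] = ½[√1.438 − 1] = 0.0995.
y₁ = 0.0995 × 51.0 = 5.08 ft.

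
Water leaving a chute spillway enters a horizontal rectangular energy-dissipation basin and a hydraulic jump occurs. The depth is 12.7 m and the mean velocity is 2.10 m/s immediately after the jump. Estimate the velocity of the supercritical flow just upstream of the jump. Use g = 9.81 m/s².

V₁ = 31.6 m/s

Fr₂ = V₂/√(g·y₂) = 2.10/√(9.81×12.7) = 0.188.
The Bélanger relation is symmetric: y₁/y₂ = ½[√(1 + 8Fr₂²) − 1] = ½[√1.283 − 1] = 0.0664.
y₁ = 0.0664 × 12.7 = 0.843 m.
V₁ = q/y₁ = 26.7/0.843 = 31.6 m/s.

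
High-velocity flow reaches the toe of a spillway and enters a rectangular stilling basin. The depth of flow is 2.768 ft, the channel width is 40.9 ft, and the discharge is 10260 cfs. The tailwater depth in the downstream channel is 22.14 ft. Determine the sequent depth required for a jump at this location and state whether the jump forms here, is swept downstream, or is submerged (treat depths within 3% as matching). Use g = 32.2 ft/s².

q = Q/b = 10260/40.9 = 250.9 ft²/s; V₁ = q/y₁ = 90.63 ft/s. Fr₁ = V₁/√(g·y₁) = 9.599.
From the momentum equation for a rectangular channel, y₂/y₁ = ½[√(1 + 8Fr₁²) − 1] = ½[√738.20 − 1] = 13.08.
y₂ = 13.08 × 2.768 = 36.22 ft.
Tailwater y_tw = 22.14 ft: y_tw < y₂, so the jump is swept downstream.

y₂ = 36.22 ft; the jump is swept downstream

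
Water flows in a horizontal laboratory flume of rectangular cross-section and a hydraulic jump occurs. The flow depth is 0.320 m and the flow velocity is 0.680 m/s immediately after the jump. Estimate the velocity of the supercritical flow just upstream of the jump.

V₁ = 2.86 m/s

Fr₂ = V₂/√(g·y₂) = 0.680/√(9.81×0.320) = 0.384.
The Bélanger relation is symmetric: y₁/y₂ = ½[√(1 + 8Fr₂²) − 1] = ½[√2.178 − 1] = 0.238.
y₁ = 0.238 × 0.320 = 0.0761 m.
V₁ = q/y₁ = 0.218/0.0761 = 2.86 m/s.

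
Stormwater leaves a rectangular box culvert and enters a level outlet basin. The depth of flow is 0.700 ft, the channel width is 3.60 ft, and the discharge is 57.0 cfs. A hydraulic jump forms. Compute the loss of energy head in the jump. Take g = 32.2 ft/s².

q = Q/b = 57.0/3.60 = 15.8 ft²/s; V₁ = q/y₁ = 22.6 ft/s. Fr₁ = V₁/√(g·y₁) = 4.76.
Conjugate-depth relation: y₂/y₁ = ½[√(1 + 8Fr₁²) − 1] = ½[√182.6 − 1] = 6.26.
y₂ = 6.26 × 0.700 = 4.38 ft.
Head loss: ΔE = (y₂ − y₁)³/(4y₁y₂) = (4.38 − 0.700)³/(4×0.700×4.38) = 49.8/12.3 = 4.06 ft.

ΔE = 4.06 ft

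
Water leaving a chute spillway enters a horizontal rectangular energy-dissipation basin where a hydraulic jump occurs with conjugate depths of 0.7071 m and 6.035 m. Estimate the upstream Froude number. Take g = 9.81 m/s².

Fr₁ = 6.379

For a rectangular channel the momentum equation gives q² = ½·g·y₁·y₂·(y₁ + y₂) = ½×9.81×0.7071×6.035×6.742 = 141.1.
q = √141.1 = 11.88 m²/s.
V₁ = q/y₁ = 16.80 m/s; Fr₁ = V₁/√(g·y₁) = 6.379.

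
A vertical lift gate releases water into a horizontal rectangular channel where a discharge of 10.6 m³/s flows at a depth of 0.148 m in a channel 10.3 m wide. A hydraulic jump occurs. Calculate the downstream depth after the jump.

y₂ = 1.14 m

q = Q/b = 10.6/10.3 = 1.03 m²/s; V₁ = q/y₁ = 6.95 m/s. Fr₁ = V₁/√(g·y₁) = 5.77.
Sequent-depth ratio: y₂/y₁ = ½[√(1 + 8Fr₁²) − 1] = ½[√267.4 − 1] = 7.68.
y₂ = 7.68 × 0.148 = 1.14 m.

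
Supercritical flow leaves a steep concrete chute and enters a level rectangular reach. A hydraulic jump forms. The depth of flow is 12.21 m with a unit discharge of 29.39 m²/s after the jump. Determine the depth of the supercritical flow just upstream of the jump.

y₁ = 1.085 m

V₂ = q/y₂ = 29.39/12.21 = 2.407 m/s; Fr₂ = V₂/√(g·y₂) = 0.2199.
Since the conjugate-depth ratio holds either way, y₁/y₂ = ½[√(1 + 8Fr₂²) − 1] = ½[√1.3870 − 1] = 0.08885.
y₁ = 0.08885 × 12.21 = 1.085 m.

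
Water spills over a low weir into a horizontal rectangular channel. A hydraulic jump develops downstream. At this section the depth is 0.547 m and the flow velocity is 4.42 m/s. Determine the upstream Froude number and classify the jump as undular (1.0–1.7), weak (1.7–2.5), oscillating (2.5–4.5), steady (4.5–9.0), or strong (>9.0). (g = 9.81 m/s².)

Fr₁ = 1.91; weak jump

Fr₁ = V₁/√(g·y₁) = 4.42/√(9.81×0.547) = 1.91.
Fr₁ = 1.91 lies in the weak range.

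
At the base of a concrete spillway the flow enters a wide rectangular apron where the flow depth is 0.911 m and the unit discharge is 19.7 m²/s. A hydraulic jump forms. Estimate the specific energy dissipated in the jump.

ΔE = 15.6 m

V₁ = q/y₁ = 19.7/0.911 = 21.6 m/s. Fr₁ = V₁/√(g·y₁) = 21.6/√(9.81×0.911) = 7.23.
Conjugate-depth relation: y₂/y₁ = ½[√(1 + 8Fr₁²) − 1] = ½[√419.6 − 1] = 9.74.
y₂ = 9.74 × 0.911 = 8.88 m.
V₂ = q/y₂ = 19.7/8.88 = 2.22 m/s. E₁ = y₁ + V₁²/2g = 24.7 m; E₂ = y₂ + V₂²/2g = 9.13 m. ΔE = E₁ − E₂ = 15.6 m.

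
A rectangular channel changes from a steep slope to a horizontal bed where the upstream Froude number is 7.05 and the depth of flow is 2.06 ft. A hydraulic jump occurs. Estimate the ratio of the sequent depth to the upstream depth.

Fr₁ = 7.05 (given).
Conjugate-depth relation: y₂/y₁ = ½[√(1 + 8Fr₁²) − 1] = ½[√398.6 − 1] = 9.48.

y₂/y₁ = 9.48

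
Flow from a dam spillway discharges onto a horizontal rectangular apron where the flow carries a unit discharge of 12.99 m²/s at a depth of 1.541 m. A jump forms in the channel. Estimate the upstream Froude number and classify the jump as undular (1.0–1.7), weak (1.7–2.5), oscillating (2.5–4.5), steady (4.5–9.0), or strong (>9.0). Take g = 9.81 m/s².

Fr₁ = 2.168; weak jump

V₁ = q/y₁ = 12.99/1.541 = 8.430 m/s. Fr₁ = V₁/√(g·y₁) = 8.430/√(9.81×1.541) = 2.168.
Fr₁ = 2.168 lies in the weak range.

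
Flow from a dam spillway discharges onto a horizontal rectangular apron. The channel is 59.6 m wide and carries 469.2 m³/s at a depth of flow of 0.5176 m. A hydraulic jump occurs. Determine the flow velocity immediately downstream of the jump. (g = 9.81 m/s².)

q = Q/b = 469.2/59.6 = 7.872 m²/s; V₁ = q/y₁ = 15.21 m/s. Fr₁ = V₁/√(g·y₁) = 6.750.
From the momentum equation for a rectangular channel, y₂/y₁ = ½[√(1 + 8Fr₁²) − 1] = ½[√365.47 − 1] = 9.059.
y₂ = 9.059 × 0.5176 = 4.689 m.
V₂ = q/y₂ = 7.872/4.689 = 1.679 m/s.

V₂ = 1.679 m/s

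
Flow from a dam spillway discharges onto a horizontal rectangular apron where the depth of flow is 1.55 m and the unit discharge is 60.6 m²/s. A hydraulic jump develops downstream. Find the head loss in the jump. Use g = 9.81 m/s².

V₁ = q/y₁ = 60.6/1.55 = 39.1 m/s. Fr₁ = V₁/√(g·y₁) = 39.1/√(9.81×1.55) = 10.0.
Conjugate-depth relation: y₂/y₁ = ½[√(1 + 8Fr₁²) − 1] = ½[√805.2 − 1] = 13.7.
y₂ = 13.7 × 1.55 = 21.2 m.
Head loss: ΔE = (y₂ − y₁)³/(4y₁y₂) = (21.2 − 1.55)³/(4×1.55×21.2) = 7607/132 = 57.8 m.

ΔE = 57.8 m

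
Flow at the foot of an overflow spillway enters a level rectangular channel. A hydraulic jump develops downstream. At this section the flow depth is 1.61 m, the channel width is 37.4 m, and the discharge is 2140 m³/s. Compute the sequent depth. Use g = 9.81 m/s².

y₂ = 19.6 m

q = Q/b = 2140/37.4 = 57.2 m²/s; V₁ = q/y₁ = 35.5 m/s. Fr₁ = V₁/√(g·y₁) = 8.94.
Conjugate-depth relation: y₂/y₁ = ½[√(1 + 8Fr₁²) − 1] = ½[√640.8 − 1] = 12.2.
y₂ = 12.2 × 1.61 = 19.6 m.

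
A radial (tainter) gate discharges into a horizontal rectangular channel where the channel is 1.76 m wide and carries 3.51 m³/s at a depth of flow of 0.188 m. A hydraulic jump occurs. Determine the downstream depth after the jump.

q = Q/b = 3.51/1.76 = 1.99 m²/s; V₁ = q/y₁ = 10.6 m/s. Fr₁ = V₁/√(g·y₁) = 7.81.
By Bélanger, y₂/y₁ = ½[√(1 + 8Fr₁²) − 1] = ½[√489.1 − 1] = 10.6.
y₂ = 10.6 × 0.188 = 1.98 m.

y₂ = 1.98 m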